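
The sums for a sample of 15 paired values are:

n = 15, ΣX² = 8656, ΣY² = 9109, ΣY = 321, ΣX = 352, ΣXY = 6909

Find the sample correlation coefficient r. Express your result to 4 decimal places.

-0.6626

r = (nΣXY − ΣXΣY) / √[(nΣX² − (ΣX)²)(nΣY² − (ΣY)²)]
Numerator: 15×6909 − 352×321 = -9357
Denominator: √[(129840 − 123904)(136635 − 103041)] = √[5936 × 33594] = 14121.4016
r = -9357 / 14121.4016 ≈ -0.6626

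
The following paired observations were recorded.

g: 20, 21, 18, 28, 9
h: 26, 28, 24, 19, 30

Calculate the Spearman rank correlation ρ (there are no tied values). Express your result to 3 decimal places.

Rank g: 3, 4, 2, 5, 1
Rank h: 3, 4, 2, 1, 5
d = rank(g) − rank(h): 0, 0, 0, 4, -4; Σd² = 32
ρ = 1 − 6Σd² / [n(n²−1)] = 1 − 6×32 / (5×24) = 1 − 192/120 ≈ -0.600

-0.600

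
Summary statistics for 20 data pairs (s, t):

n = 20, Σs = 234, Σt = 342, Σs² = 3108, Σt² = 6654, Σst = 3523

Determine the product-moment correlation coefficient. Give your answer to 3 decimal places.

-0.876

r = (nΣst − ΣsΣt) / √[(nΣs² − (Σs)²)(nΣt² − (Σt)²)]
Numerator: 20×3523 − 234×342 = -9568
Denominator: √[(62160 − 54756)(133080 − 116964)] = √[7404 × 16116] = 10923.5005
r = -9568 / 10923.5005 ≈ -0.876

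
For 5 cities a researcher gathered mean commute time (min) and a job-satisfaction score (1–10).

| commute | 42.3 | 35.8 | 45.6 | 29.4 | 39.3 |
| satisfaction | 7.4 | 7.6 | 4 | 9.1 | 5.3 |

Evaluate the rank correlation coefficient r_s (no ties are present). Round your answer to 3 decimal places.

-0.900

Rank commute: 4, 2, 5, 1, 3
Rank satisfaction: 3, 4, 1, 5, 2
d = rank(commute) − rank(satisfaction): 1, -2, 4, -4, 1; Σd² = 38
ρ = 1 − 6Σd² / [n(n²−1)] = 1 − 6×38 / (5×24) = 1 − 228/120 ≈ -0.900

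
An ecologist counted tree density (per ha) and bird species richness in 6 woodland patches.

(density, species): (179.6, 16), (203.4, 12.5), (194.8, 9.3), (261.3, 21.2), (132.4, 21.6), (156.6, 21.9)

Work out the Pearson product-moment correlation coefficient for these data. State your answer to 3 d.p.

-0.181

n = 6, Σx = 1128.1, Σy = 102.5, Σx² = 221905.77, Σy² = 1894.35, Σxy = 19056.68
nΣxy − ΣxΣy = 114340.08 − 115630.25 = -1290.17
nΣx² − (Σx)² = 1331434.62 − 1272609.61 = 58825.01; nΣy² − (Σy)² = 11366.1 − 10506.25 = 859.85
r = -1290.17 / √(58825.01 × 859.85) = -1290.17 / 7112.0099 ≈ -0.181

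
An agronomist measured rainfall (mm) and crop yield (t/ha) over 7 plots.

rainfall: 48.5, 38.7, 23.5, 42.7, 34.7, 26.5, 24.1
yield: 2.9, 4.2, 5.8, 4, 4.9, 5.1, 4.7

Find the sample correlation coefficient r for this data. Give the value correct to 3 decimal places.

n = 7, Σx = 238.7, Σy = 31.6, Σx² = 8712.63, Σy² = 147.8, Σxy = 1028.74
nΣxy − ΣxΣy = 7201.18 − 7542.92 = -341.74
nΣx² − (Σx)² = 60988.41 − 56977.69 = 4010.72; nΣy² − (Σy)² = 1034.6 − 998.56 = 36.04
r = -341.74 / √(4010.72 × 36.04) = -341.74 / 380.1925 ≈ -0.899

-0.899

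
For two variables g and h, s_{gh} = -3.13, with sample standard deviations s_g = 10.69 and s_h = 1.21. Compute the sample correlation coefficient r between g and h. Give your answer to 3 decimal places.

-0.242

r = Cov(g,h) / (s_g · s_h) = -3.13 / (10.69 × 1.21)
  = -3.13 / 12.9349 ≈ -0.242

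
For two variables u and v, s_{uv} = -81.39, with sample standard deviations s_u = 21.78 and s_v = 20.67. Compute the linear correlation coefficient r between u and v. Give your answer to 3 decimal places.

r = Cov(u,v) / (s_u · s_v) = -81.39 / (21.78 × 20.67)
  = -81.39 / 450.1926 ≈ -0.181

-0.181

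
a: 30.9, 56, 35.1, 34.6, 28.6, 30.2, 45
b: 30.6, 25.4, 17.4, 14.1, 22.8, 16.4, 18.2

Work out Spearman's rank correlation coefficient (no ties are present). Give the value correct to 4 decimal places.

Rank a: 3, 7, 5, 4, 1, 2, 6
Rank b: 7, 6, 3, 1, 5, 2, 4
d = rank(a) − rank(b): -4, 1, 2, 3, -4, 0, 2; Σd² = 50
ρ = 1 − 6Σd² / [n(n²−1)] = 1 − 6×50 / (7×48) = 1 − 300/336 ≈ 0.1071

0.1071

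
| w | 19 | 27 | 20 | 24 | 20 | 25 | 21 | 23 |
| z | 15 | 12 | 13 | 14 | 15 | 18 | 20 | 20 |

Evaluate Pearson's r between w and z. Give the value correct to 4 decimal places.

-0.1084

n = 8, Σw = 179, Σz = 127, Σw² = 4061, Σz² = 2083, Σwz = 2835
nΣwz − ΣwΣz = 22680 − 22733 = -53
nΣw² − (Σw)² = 32488 − 32041 = 447; nΣz² − (Σz)² = 16664 − 16129 = 535
r = -53 / √(447 × 535) = -53 / 489.0245 ≈ -0.1084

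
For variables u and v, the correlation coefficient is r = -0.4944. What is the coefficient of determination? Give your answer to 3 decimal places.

r² = (-0.4944)² = 0.244

0.244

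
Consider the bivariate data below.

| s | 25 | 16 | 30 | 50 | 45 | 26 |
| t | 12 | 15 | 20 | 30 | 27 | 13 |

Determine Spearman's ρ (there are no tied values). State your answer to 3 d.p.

0.829

Rank s: 2, 1, 4, 6, 5, 3
Rank t: 1, 3, 4, 6, 5, 2
d = rank(s) − rank(t): 1, -2, 0, 0, 0, 1; Σd² = 6
ρ = 1 − 6Σd² / [n(n²−1)] = 1 − 6×6 / (6×35) = 1 − 36/210 ≈ 0.829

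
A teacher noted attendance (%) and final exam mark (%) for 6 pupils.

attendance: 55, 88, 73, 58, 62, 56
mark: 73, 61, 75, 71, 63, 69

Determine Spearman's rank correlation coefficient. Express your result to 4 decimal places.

Rank attendance: 1, 6, 5, 3, 4, 2
Rank mark: 5, 1, 6, 4, 2, 3
d = rank(attendance) − rank(mark): -4, 5, -1, -1, 2, -1; Σd² = 48
ρ = 1 − 6Σd² / [n(n²−1)] = 1 − 6×48 / (6×35) = 1 − 288/210 ≈ -0.3714

-0.3714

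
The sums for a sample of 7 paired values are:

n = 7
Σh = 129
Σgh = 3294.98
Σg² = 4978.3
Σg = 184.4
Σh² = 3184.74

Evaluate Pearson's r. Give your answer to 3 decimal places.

r = (nΣgh − ΣgΣh) / √[(nΣg² − (Σg)²)(nΣh² − (Σh)²)]
Numerator: 7×3294.98 − 184.4×129 = -722.74
Denominator: √[(34848.1 − 34003.36)(22293.18 − 16641)] = √[844.74 × 5652.18] = 2185.0910
r = -722.74 / 2185.0910 ≈ -0.331

-0.331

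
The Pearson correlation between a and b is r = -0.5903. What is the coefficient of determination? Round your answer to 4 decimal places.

0.3485

r² = (-0.5903)² = 0.3485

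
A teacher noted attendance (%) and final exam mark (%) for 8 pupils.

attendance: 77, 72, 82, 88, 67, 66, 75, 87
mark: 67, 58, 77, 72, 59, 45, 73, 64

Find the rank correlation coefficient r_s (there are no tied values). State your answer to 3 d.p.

0.667

Rank attendance: 5, 3, 6, 8, 2, 1, 4, 7
Rank mark: 5, 2, 8, 6, 3, 1, 7, 4
d = rank(attendance) − rank(mark): 0, 1, -2, 2, -1, 0, -3, 3; Σd² = 28
ρ = 1 − 6Σd² / [n(n²−1)] = 1 − 6×28 / (8×63) = 1 − 168/504 ≈ 0.667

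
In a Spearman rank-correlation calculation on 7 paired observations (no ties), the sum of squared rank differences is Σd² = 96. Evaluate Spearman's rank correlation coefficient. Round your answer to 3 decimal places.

ρ = 1 − 6Σd² / [n(n²−1)] = 1 − 6×96 / (7×48)
  = 1 − 576/336 = 1 − 1.7143 ≈ -0.714

-0.714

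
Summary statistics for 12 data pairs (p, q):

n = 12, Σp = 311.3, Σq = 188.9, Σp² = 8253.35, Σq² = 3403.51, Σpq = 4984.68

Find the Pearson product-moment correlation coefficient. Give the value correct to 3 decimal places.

r = (nΣpq − ΣpΣq) / √[(nΣp² − (Σp)²)(nΣq² − (Σq)²)]
Numerator: 12×4984.68 − 311.3×188.9 = 1011.59
Denominator: √[(99040.2 − 96907.69)(40842.12 − 35683.21)] = √[2132.51 × 5158.91] = 3316.8399
r = 1011.59 / 3316.8399 ≈ 0.305

0.305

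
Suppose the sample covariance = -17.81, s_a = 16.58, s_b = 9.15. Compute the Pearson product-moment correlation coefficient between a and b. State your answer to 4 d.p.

r = Cov(a,b) / (s_a · s_b) = -17.81 / (16.58 × 9.15)
  = -17.81 / 151.7070 ≈ -0.1174

-0.1174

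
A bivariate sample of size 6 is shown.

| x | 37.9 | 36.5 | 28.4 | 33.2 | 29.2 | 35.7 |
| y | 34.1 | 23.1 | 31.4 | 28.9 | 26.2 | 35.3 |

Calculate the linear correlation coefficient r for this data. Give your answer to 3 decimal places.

0.200

n = 6, Σx = 200.9, Σy = 179, Σx² = 6804.59, Σy² = 5450.12, Σxy = 6012.03
nΣxy − ΣxΣy = 36072.18 − 35961.1 = 111.08
nΣx² − (Σx)² = 40827.54 − 40360.81 = 466.73; nΣy² − (Σy)² = 32700.72 − 32041 = 659.72
r = 111.08 / √(466.73 × 659.72) = 111.08 / 554.8974 ≈ 0.200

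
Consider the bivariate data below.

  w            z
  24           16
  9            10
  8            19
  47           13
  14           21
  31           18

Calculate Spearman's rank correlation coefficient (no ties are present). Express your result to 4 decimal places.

Rank w: 4, 2, 1, 6, 3, 5
Rank z: 3, 1, 5, 2, 6, 4
d = rank(w) − rank(z): 1, 1, -4, 4, -3, 1; Σd² = 44
ρ = 1 − 6Σd² / [n(n²−1)] = 1 − 6×44 / (6×35) = 1 − 264/210 ≈ -0.2571

-0.2571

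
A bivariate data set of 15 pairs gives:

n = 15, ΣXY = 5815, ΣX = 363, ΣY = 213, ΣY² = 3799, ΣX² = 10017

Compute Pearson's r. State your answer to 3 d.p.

r = (nΣXY − ΣXΣY) / √[(nΣX² − (ΣX)²)(nΣY² − (ΣY)²)]
Numerator: 15×5815 − 363×213 = 9906
Denominator: √[(150255 − 131769)(56985 − 45369)] = √[18486 × 11616] = 14653.7837
r = 9906 / 14653.7837 ≈ 0.676

0.676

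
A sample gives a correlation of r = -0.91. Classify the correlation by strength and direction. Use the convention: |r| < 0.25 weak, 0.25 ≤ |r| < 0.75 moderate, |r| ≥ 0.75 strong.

r = -0.91 < 0 so the relationship is negative.
|r| = 0.91, which falls in the strong range.

strong negative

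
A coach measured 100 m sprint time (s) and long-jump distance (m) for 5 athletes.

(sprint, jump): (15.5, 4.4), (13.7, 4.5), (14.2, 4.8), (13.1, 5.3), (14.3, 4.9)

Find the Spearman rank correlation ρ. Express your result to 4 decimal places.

Rank sprint: 5, 2, 3, 1, 4
Rank jump: 1, 2, 3, 5, 4
d = rank(sprint) − rank(jump): 4, 0, 0, -4, 0; Σd² = 32
ρ = 1 − 6Σd² / [n(n²−1)] = 1 − 6×32 / (5×24) = 1 − 192/120 ≈ -0.6000

-0.6000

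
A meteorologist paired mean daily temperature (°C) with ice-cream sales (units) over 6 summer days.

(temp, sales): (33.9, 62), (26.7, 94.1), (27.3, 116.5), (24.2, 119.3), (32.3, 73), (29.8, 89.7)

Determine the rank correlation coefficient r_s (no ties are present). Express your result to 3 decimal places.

Rank temp: 6, 2, 3, 1, 5, 4
Rank sales: 1, 4, 5, 6, 2, 3
d = rank(temp) − rank(sales): 5, -2, -2, -5, 3, 1; Σd² = 68
ρ = 1 − 6Σd² / [n(n²−1)] = 1 − 6×68 / (6×35) = 1 − 408/210 ≈ -0.943

-0.943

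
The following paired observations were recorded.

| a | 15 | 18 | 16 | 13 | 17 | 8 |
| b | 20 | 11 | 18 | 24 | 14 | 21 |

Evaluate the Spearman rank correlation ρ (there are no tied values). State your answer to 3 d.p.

Rank a: 3, 6, 4, 2, 5, 1
Rank b: 4, 1, 3, 6, 2, 5
d = rank(a) − rank(b): -1, 5, 1, -4, 3, -4; Σd² = 68
ρ = 1 − 6Σd² / [n(n²−1)] = 1 − 6×68 / (6×35) = 1 − 408/210 ≈ -0.943

-0.943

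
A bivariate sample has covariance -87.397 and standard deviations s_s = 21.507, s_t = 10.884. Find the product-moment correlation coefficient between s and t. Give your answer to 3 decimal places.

r = Cov(s,t) / (s_s · s_t) = -87.397 / (21.507 × 10.884)
  = -87.397 / 234.0822 ≈ -0.373

-0.373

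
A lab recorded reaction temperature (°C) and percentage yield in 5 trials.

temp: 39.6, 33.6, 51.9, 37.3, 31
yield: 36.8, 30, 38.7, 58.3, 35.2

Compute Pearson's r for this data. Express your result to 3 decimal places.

n = 5, Σx = 193.4, Σy = 199, Σx² = 7743.02, Σy² = 8389.86, Σxy = 7739.6
nΣxy − ΣxΣy = 38698 − 38486.6 = 211.4
nΣx² − (Σx)² = 38715.1 − 37403.56 = 1311.54; nΣy² − (Σy)² = 41949.3 − 39601 = 2348.3
r = 211.4 / √(1311.54 × 2348.3) = 211.4 / 1754.9614 ≈ 0.120

0.120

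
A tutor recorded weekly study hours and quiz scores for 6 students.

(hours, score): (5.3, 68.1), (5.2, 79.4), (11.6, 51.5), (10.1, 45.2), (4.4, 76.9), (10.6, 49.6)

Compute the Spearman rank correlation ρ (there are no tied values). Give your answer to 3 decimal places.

-0.714

Rank hours: 3, 2, 6, 4, 1, 5
Rank score: 4, 6, 3, 1, 5, 2
d = rank(hours) − rank(score): -1, -4, 3, 3, -4, 3; Σd² = 60
ρ = 1 − 6Σd² / [n(n²−1)] = 1 − 6×60 / (6×35) = 1 − 360/210 ≈ -0.714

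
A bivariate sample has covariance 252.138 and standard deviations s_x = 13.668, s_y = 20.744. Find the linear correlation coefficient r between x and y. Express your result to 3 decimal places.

0.889

r = Cov(x,y) / (s_x · s_y) = 252.138 / (13.668 × 20.744)
  = 252.138 / 283.5290 ≈ 0.889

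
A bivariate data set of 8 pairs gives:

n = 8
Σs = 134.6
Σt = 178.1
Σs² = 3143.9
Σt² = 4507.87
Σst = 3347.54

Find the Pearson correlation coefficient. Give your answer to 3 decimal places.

r = (nΣst − ΣsΣt) / √[(nΣs² − (Σs)²)(nΣt² − (Σt)²)]
Numerator: 8×3347.54 − 134.6×178.1 = 2808.06
Denominator: √[(25151.2 − 18117.16)(36062.96 − 31719.61)] = √[7034.04 × 4343.35] = 5527.3228
r = 2808.06 / 5527.3228 ≈ 0.508

0.508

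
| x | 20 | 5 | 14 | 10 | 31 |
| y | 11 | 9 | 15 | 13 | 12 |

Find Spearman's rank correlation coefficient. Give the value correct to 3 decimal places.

Rank x: 4, 1, 3, 2, 5
Rank y: 2, 1, 5, 4, 3
d = rank(x) − rank(y): 2, 0, -2, -2, 2; Σd² = 16
ρ = 1 − 6Σd² / [n(n²−1)] = 1 − 6×16 / (5×24) = 1 − 96/120 ≈ 0.200

0.200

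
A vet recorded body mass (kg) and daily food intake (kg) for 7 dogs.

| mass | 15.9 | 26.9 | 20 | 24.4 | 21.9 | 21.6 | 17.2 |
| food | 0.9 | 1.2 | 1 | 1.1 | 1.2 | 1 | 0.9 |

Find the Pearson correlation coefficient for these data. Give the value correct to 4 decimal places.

0.8683

n = 7, Σx = 147.9, Σy = 7.3, Σx² = 3213.79, Σy² = 7.71, Σxy = 156.79
nΣxy − ΣxΣy = 1097.53 − 1079.67 = 17.86
nΣx² − (Σx)² = 22496.53 − 21874.41 = 622.12; nΣy² − (Σy)² = 53.97 − 53.29 = 0.68
r = 17.86 / √(622.12 × 0.68) = 17.86 / 20.5680 ≈ 0.8683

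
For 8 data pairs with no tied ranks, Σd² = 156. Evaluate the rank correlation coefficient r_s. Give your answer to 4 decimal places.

ρ = 1 − 6Σd² / [n(n²−1)] = 1 − 6×156 / (8×63)
  = 1 − 936/504 = 1 − 1.85714 ≈ -0.8571

-0.8571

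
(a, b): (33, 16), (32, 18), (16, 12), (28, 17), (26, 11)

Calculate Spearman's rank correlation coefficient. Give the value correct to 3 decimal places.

0.600

Rank a: 5, 4, 1, 3, 2
Rank b: 3, 5, 2, 4, 1
d = rank(a) − rank(b): 2, -1, -1, -1, 1; Σd² = 8
ρ = 1 − 6Σd² / [n(n²−1)] = 1 − 6×8 / (5×24) = 1 − 48/120 ≈ 0.600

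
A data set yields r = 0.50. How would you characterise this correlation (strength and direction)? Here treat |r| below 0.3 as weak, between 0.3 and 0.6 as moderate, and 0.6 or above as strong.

r = 0.50 > 0 so the relationship is positive.
|r| = 0.50, which falls in the moderate range.

moderate positive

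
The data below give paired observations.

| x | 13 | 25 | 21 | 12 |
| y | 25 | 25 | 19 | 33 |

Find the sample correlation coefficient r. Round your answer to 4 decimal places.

-0.6041

n = 4, Σx = 71, Σy = 102, Σx² = 1379, Σy² = 2700, Σxy = 1745
nΣxy − ΣxΣy = 6980 − 7242 = -262
nΣx² − (Σx)² = 5516 − 5041 = 475; nΣy² − (Σy)² = 10800 − 10404 = 396
r = -262 / √(475 × 396) = -262 / 433.7050 ≈ -0.6041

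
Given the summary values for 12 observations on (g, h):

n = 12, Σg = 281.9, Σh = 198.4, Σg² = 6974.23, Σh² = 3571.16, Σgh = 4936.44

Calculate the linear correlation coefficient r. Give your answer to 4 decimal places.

0.8616

r = (nΣgh − ΣgΣh) / √[(nΣg² − (Σg)²)(nΣh² − (Σh)²)]
Numerator: 12×4936.44 − 281.9×198.4 = 3308.32
Denominator: √[(83690.76 − 79467.61)(42853.92 − 39362.56)] = √[4223.15 × 3491.36] = 3839.8616
r = 3308.32 / 3839.8616 ≈ 0.8616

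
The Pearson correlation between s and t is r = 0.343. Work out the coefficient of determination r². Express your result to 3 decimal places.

0.118

r² = (0.343)² = 0.118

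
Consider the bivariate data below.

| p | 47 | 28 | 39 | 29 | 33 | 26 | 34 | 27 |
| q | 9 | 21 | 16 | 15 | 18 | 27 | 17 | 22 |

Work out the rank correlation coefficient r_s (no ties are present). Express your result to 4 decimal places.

-0.8571

Rank p: 8, 3, 7, 4, 5, 1, 6, 2
Rank q: 1, 6, 3, 2, 5, 8, 4, 7
d = rank(p) − rank(q): 7, -3, 4, 2, 0, -7, 2, -5; Σd² = 156
ρ = 1 − 6Σd² / [n(n²−1)] = 1 − 6×156 / (8×63) = 1 − 936/504 ≈ -0.8571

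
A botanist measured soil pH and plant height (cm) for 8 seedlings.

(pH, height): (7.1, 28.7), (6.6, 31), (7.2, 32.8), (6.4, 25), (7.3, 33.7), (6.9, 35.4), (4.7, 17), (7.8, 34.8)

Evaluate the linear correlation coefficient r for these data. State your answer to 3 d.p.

0.910

n = 8, Σx = 54, Σy = 238.4, Σx² = 370.6, Σy² = 7374.42, Σxy = 1646.14
nΣxy − ΣxΣy = 13169.12 − 12873.6 = 295.52
nΣx² − (Σx)² = 2964.8 − 2916 = 48.8; nΣy² − (Σy)² = 58995.36 − 56834.56 = 2160.8
r = 295.52 / √(48.8 × 2160.8) = 295.52 / 324.7261 ≈ 0.910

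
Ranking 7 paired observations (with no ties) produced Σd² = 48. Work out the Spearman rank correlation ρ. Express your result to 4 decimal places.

0.1429

ρ = 1 − 6Σd² / [n(n²−1)] = 1 − 6×48 / (7×48)
  = 1 − 288/336 = 1 − 0.85714 ≈ 0.1429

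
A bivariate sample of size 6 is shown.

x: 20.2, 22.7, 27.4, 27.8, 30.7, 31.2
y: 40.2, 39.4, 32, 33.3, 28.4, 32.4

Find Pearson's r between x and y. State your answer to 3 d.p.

n = 6, Σx = 160, Σy = 205.7, Σx² = 4362.86, Σy² = 7157.61, Σxy = 5391.72
nΣxy − ΣxΣy = 32350.32 − 32912 = -561.68
nΣx² − (Σx)² = 26177.16 − 25600 = 577.16; nΣy² − (Σy)² = 42945.66 − 42312.49 = 633.17
r = -561.68 / √(577.16 × 633.17) = -561.68 / 604.5167 ≈ -0.929

-0.929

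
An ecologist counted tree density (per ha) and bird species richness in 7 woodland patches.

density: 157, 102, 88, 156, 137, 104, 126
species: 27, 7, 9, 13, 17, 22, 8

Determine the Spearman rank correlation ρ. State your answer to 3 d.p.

0.607

Rank density: 7, 2, 1, 6, 5, 3, 4
Rank species: 7, 1, 3, 4, 5, 6, 2
d = rank(density) − rank(species): 0, 1, -2, 2, 0, -3, 2; Σd² = 22
ρ = 1 − 6Σd² / [n(n²−1)] = 1 − 6×22 / (7×48) = 1 − 132/336 ≈ 0.607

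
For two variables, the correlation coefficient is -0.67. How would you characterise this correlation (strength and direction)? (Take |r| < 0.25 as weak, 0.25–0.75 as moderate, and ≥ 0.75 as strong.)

r = -0.67 < 0 so the relationship is negative.
|r| = 0.67, which falls in the moderate range.

moderate negative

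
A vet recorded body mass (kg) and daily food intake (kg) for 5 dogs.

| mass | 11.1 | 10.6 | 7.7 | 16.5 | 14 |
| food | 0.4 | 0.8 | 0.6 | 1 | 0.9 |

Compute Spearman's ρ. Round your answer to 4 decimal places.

Rank mass: 3, 2, 1, 5, 4
Rank food: 1, 3, 2, 5, 4
d = rank(mass) − rank(food): 2, -1, -1, 0, 0; Σd² = 6
ρ = 1 − 6Σd² / [n(n²−1)] = 1 − 6×6 / (5×24) = 1 − 36/120 ≈ 0.7000

0.7000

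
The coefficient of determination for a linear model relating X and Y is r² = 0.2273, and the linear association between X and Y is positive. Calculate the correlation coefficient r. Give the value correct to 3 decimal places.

0.477

|r| = √0.2273 = 0.477
The association is positive, so r = 0.477.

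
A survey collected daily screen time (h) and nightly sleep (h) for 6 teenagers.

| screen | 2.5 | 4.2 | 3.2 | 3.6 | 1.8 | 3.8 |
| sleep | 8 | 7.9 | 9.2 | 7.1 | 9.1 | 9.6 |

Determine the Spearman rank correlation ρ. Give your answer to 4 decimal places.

Rank screen: 2, 6, 3, 4, 1, 5
Rank sleep: 3, 2, 5, 1, 4, 6
d = rank(screen) − rank(sleep): -1, 4, -2, 3, -3, -1; Σd² = 40
ρ = 1 − 6Σd² / [n(n²−1)] = 1 − 6×40 / (6×35) = 1 − 240/210 ≈ -0.1429

-0.1429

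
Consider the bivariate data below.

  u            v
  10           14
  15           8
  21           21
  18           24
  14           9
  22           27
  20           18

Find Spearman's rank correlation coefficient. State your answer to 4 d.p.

Rank u: 1, 3, 6, 4, 2, 7, 5
Rank v: 3, 1, 5, 6, 2, 7, 4
d = rank(u) − rank(v): -2, 2, 1, -2, 0, 0, 1; Σd² = 14
ρ = 1 − 6Σd² / [n(n²−1)] = 1 − 6×14 / (7×48) = 1 − 84/336 ≈ 0.7500

0.7500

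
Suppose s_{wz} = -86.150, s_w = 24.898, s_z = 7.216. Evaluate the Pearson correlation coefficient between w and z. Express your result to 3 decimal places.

r = Cov(w,z) / (s_w · s_z) = -86.150 / (24.898 × 7.216)
  = -86.150 / 179.6640 ≈ -0.480

-0.480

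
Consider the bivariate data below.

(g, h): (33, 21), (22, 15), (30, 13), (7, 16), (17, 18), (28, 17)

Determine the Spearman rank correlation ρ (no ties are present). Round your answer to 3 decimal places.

Rank g: 6, 3, 5, 1, 2, 4
Rank h: 6, 2, 1, 3, 5, 4
d = rank(g) − rank(h): 0, 1, 4, -2, -3, 0; Σd² = 30
ρ = 1 − 6Σd² / [n(n²−1)] = 1 − 6×30 / (6×35) = 1 − 180/210 ≈ 0.143

0.143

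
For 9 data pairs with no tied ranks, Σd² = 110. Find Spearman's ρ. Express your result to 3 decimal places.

0.083

ρ = 1 − 6Σd² / [n(n²−1)] = 1 − 6×110 / (9×80)
  = 1 − 660/720 = 1 − 0.9167 ≈ 0.083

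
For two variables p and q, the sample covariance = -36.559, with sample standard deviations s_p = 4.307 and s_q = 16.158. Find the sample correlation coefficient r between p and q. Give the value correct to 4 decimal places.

r = Cov(p,q) / (s_p · s_q) = -36.559 / (4.307 × 16.158)
  = -36.559 / 69.5925 ≈ -0.5253

-0.5253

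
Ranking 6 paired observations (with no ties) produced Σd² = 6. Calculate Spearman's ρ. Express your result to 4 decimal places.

0.8286

ρ = 1 − 6Σd² / [n(n²−1)] = 1 − 6×6 / (6×35)
  = 1 − 36/210 = 1 − 0.17143 ≈ 0.8286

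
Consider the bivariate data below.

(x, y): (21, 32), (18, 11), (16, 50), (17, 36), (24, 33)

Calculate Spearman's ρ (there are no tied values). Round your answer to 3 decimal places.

-0.600

Rank x: 4, 3, 1, 2, 5
Rank y: 2, 1, 5, 4, 3
d = rank(x) − rank(y): 2, 2, -4, -2, 2; Σd² = 32
ρ = 1 − 6Σd² / [n(n²−1)] = 1 − 6×32 / (5×24) = 1 − 192/120 ≈ -0.600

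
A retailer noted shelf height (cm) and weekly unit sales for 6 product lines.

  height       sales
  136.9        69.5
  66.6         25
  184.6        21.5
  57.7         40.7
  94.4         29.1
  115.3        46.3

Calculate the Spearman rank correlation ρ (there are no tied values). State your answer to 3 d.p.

Rank height: 5, 2, 6, 1, 3, 4
Rank sales: 6, 2, 1, 4, 3, 5
d = rank(height) − rank(sales): -1, 0, 5, -3, 0, -1; Σd² = 36
ρ = 1 − 6Σd² / [n(n²−1)] = 1 − 6×36 / (6×35) = 1 − 216/210 ≈ -0.029

-0.029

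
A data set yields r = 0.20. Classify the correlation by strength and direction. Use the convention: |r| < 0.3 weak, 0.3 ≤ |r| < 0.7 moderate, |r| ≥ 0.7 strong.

r = 0.20 > 0 so the relationship is positive.
|r| = 0.20, which falls in the weak range.

weak positive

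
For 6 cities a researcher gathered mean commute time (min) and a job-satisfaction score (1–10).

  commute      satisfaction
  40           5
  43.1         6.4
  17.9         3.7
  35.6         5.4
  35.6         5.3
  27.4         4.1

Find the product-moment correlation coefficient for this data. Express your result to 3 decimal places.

0.911

n = 6, Σx = 199.6, Σy = 29.9, Σx² = 7063.5, Σy² = 153.71, Σxy = 1035.33
nΣxy − ΣxΣy = 6211.98 − 5968.04 = 243.94
nΣx² − (Σx)² = 42381 − 39840.16 = 2540.84; nΣy² − (Σy)² = 922.26 − 894.01 = 28.25
r = 243.94 / √(2540.84 × 28.25) = 243.94 / 267.9155 ≈ 0.911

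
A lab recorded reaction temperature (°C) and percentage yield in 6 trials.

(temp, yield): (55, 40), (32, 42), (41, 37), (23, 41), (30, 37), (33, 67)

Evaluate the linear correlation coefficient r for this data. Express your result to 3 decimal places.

n = 6, Σx = 214, Σy = 264, Σx² = 8248, Σy² = 12272, Σxy = 9325
nΣxy − ΣxΣy = 55950 − 56496 = -546
nΣx² − (Σx)² = 49488 − 45796 = 3692; nΣy² − (Σy)² = 73632 − 69696 = 3936
r = -546 / √(3692 × 3936) = -546 / 3812.0483 ≈ -0.143

-0.143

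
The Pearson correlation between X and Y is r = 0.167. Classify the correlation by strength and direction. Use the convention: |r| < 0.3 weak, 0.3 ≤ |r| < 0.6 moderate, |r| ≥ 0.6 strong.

r = 0.167 > 0 so the relationship is positive.
|r| = 0.167, which falls in the weak range.

weak positive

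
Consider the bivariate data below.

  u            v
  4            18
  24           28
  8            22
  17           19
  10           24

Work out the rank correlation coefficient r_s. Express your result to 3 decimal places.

Rank u: 1, 5, 2, 4, 3
Rank v: 1, 5, 3, 2, 4
d = rank(u) − rank(v): 0, 0, -1, 2, -1; Σd² = 6
ρ = 1 − 6Σd² / [n(n²−1)] = 1 − 6×6 / (5×24) = 1 − 36/120 ≈ 0.700

0.700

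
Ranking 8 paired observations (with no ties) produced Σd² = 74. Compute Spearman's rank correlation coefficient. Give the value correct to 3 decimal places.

ρ = 1 − 6Σd² / [n(n²−1)] = 1 − 6×74 / (8×63)
  = 1 − 444/504 = 1 − 0.8810 ≈ 0.119

0.119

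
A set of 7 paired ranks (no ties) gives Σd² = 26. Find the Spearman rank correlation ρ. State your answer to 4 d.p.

0.5357

ρ = 1 − 6Σd² / [n(n²−1)] = 1 − 6×26 / (7×48)
  = 1 − 156/336 = 1 − 0.46429 ≈ 0.5357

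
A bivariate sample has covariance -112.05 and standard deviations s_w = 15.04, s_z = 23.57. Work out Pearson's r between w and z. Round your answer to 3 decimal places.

r = Cov(w,z) / (s_w · s_z) = -112.05 / (15.04 × 23.57)
  = -112.05 / 354.4928 ≈ -0.316

-0.316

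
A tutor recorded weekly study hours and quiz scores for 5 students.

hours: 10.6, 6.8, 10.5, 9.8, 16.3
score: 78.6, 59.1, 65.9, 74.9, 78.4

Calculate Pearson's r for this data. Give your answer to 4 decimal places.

n = 5, Σx = 54, Σy = 356.9, Σx² = 630.58, Σy² = 25770.15, Σxy = 3938.93
nΣxy − ΣxΣy = 19694.65 − 19272.6 = 422.05
nΣx² − (Σx)² = 3152.9 − 2916 = 236.9; nΣy² − (Σy)² = 128850.75 − 127377.61 = 1473.14
r = 422.05 / √(236.9 × 1473.14) = 422.05 / 590.7511 ≈ 0.7144

0.7144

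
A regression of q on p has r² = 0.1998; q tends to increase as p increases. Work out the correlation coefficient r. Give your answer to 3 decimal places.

0.447

|r| = √0.1998 = 0.447
The association is positive, so r = 0.447.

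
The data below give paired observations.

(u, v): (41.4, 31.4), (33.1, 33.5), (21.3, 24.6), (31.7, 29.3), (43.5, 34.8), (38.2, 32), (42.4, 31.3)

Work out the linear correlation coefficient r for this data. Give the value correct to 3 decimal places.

0.822

n = 7, Σu = 251.6, Σv = 216.9, Σu² = 9417.4, Σv² = 6786.59, Σuv = 7924.92
nΣuv − ΣuΣv = 55474.44 − 54572.04 = 902.4
nΣu² − (Σu)² = 65921.8 − 63302.56 = 2619.24; nΣv² − (Σv)² = 47506.13 − 47045.61 = 460.52
r = 902.4 / √(2619.24 × 460.52) = 902.4 / 1098.2770 ≈ 0.822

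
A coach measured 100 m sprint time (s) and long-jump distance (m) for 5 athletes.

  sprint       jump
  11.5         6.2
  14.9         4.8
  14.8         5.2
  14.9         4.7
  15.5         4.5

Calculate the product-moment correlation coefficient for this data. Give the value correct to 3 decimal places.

-0.963

n = 5, Σx = 71.6, Σy = 25.4, Σx² = 1035.56, Σy² = 130.86, Σxy = 359.56
nΣxy − ΣxΣy = 1797.8 − 1818.64 = -20.84
nΣx² − (Σx)² = 5177.8 − 5126.56 = 51.24; nΣy² − (Σy)² = 654.3 − 645.16 = 9.14
r = -20.84 / √(51.24 × 9.14) = -20.84 / 21.6410 ≈ -0.963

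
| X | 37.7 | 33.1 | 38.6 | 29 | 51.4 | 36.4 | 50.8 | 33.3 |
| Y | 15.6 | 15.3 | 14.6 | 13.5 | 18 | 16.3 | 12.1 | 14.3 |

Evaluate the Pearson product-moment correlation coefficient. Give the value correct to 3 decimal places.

0.157

n = 8, ΣX = 310.3, ΣY = 119.7, ΣX² = 12504.31, ΣY² = 1813.45, ΣXY = 4659
nΣXY − ΣXΣY = 37272 − 37142.91 = 129.09
nΣX² − (ΣX)² = 100034.48 − 96286.09 = 3748.39; nΣY² − (ΣY)² = 14507.6 − 14328.09 = 179.51
r = 129.09 / √(3748.39 × 179.51) = 129.09 / 820.2887 ≈ 0.157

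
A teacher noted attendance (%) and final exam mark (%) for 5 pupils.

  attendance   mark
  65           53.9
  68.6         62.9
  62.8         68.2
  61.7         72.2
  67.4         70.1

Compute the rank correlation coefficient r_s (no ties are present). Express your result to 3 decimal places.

-0.500

Rank attendance: 3, 5, 2, 1, 4
Rank mark: 1, 2, 3, 5, 4
d = rank(attendance) − rank(mark): 2, 3, -1, -4, 0; Σd² = 30
ρ = 1 − 6Σd² / [n(n²−1)] = 1 − 6×30 / (5×24) = 1 − 180/120 ≈ -0.500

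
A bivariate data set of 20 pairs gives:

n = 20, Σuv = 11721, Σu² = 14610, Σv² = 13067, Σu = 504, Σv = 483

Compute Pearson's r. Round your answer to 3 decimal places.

-0.275

r = (nΣuv − ΣuΣv) / √[(nΣu² − (Σu)²)(nΣv² − (Σv)²)]
Numerator: 20×11721 − 504×483 = -9012
Denominator: √[(292200 − 254016)(261340 − 233289)] = √[38184 × 28051] = 32727.6547
r = -9012 / 32727.6547 ≈ -0.275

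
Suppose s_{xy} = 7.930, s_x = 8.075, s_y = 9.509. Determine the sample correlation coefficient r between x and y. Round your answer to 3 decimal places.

r = Cov(x,y) / (s_x · s_y) = 7.930 / (8.075 × 9.509)
  = 7.930 / 76.7852 ≈ 0.103

0.103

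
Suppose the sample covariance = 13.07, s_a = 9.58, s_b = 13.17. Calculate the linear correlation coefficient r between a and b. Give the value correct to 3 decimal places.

0.104

r = Cov(a,b) / (s_a · s_b) = 13.07 / (9.58 × 13.17)
  = 13.07 / 126.1686 ≈ 0.104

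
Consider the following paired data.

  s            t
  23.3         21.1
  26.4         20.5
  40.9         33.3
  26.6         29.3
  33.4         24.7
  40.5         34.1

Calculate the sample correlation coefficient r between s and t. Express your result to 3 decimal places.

0.832

n = 6, Σs = 191.1, Σt = 163, Σs² = 6376.03, Σt² = 4605.74, Σst = 5380.21
nΣst − ΣsΣt = 32281.26 − 31149.3 = 1131.96
nΣs² − (Σs)² = 38256.18 − 36519.21 = 1736.97; nΣt² − (Σt)² = 27634.44 − 26569 = 1065.44
r = 1131.96 / √(1736.97 × 1065.44) = 1131.96 / 1360.3813 ≈ 0.832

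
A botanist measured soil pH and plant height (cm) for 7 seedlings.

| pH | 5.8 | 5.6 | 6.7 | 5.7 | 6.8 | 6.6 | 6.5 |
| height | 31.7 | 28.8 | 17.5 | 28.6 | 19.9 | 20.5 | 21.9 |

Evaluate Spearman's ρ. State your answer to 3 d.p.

-0.857

Rank pH: 3, 1, 6, 2, 7, 5, 4
Rank height: 7, 6, 1, 5, 2, 3, 4
d = rank(pH) − rank(height): -4, -5, 5, -3, 5, 2, 0; Σd² = 104
ρ = 1 − 6Σd² / [n(n²−1)] = 1 − 6×104 / (7×48) = 1 − 624/336 ≈ -0.857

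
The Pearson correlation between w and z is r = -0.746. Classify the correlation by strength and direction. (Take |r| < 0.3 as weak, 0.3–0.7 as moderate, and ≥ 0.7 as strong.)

strong negative

r = -0.746 < 0 so the relationship is negative.
|r| = 0.746, which falls in the strong range.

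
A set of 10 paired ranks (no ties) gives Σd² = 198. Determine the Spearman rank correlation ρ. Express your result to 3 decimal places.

ρ = 1 − 6Σd² / [n(n²−1)] = 1 − 6×198 / (10×99)
  = 1 − 1188/990 = 1 − 1.2000 ≈ -0.200

-0.200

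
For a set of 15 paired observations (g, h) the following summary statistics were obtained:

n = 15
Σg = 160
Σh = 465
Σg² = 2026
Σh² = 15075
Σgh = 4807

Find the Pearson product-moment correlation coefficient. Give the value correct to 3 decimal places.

-0.333

r = (nΣgh − ΣgΣh) / √[(nΣg² − (Σg)²)(nΣh² − (Σh)²)]
Numerator: 15×4807 − 160×465 = -2295
Denominator: √[(30390 − 25600)(226125 − 216225)] = √[4790 × 9900] = 6886.2907
r = -2295 / 6886.2907 ≈ -0.333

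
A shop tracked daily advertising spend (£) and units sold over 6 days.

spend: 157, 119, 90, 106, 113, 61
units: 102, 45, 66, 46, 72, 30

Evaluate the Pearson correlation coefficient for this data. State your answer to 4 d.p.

n = 6, Σx = 646, Σy = 361, Σx² = 74636, Σy² = 24985, Σxy = 42151
nΣxy − ΣxΣy = 252906 − 233206 = 19700
nΣx² − (Σx)² = 447816 − 417316 = 30500; nΣy² − (Σy)² = 149910 − 130321 = 19589
r = 19700 / √(30500 × 19589) = 19700 / 24443.0870 ≈ 0.8060

0.8060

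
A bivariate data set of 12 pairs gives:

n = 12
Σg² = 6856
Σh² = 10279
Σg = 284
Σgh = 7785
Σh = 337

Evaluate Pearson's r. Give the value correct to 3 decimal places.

-0.576

r = (nΣgh − ΣgΣh) / √[(nΣg² − (Σg)²)(nΣh² − (Σh)²)]
Numerator: 12×7785 − 284×337 = -2288
Denominator: √[(82272 − 80656)(123348 − 113569)] = √[1616 × 9779] = 3975.2816
r = -2288 / 3975.2816 ≈ -0.576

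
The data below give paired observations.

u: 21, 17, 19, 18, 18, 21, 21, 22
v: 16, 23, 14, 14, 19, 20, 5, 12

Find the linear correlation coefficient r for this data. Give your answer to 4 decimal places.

-0.5276

n = 8, Σu = 157, Σv = 123, Σu² = 3105, Σv² = 2107, Σuv = 2376
nΣuv − ΣuΣv = 19008 − 19311 = -303
nΣu² − (Σu)² = 24840 − 24649 = 191; nΣv² − (Σv)² = 16856 − 15129 = 1727
r = -303 / √(191 × 1727) = -303 / 574.3318 ≈ -0.5276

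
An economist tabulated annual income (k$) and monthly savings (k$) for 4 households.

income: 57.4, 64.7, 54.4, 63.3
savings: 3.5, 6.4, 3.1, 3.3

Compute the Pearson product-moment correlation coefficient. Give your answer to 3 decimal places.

n = 4, Σx = 239.8, Σy = 16.3, Σx² = 14447.1, Σy² = 73.71, Σxy = 992.51
nΣxy − ΣxΣy = 3970.04 − 3908.74 = 61.3
nΣx² − (Σx)² = 57788.4 − 57504.04 = 284.36; nΣy² − (Σy)² = 294.84 − 265.69 = 29.15
r = 61.3 / √(284.36 × 29.15) = 61.3 / 91.0445 ≈ 0.673

0.673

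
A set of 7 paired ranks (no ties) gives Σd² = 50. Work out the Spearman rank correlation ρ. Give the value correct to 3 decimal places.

0.107

ρ = 1 − 6Σd² / [n(n²−1)] = 1 − 6×50 / (7×48)
  = 1 − 300/336 = 1 − 0.8929 ≈ 0.107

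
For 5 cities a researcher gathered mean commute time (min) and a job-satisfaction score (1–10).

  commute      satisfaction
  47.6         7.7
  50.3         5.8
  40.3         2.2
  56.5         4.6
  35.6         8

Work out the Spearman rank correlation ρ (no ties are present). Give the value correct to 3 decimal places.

Rank commute: 3, 4, 2, 5, 1
Rank satisfaction: 4, 3, 1, 2, 5
d = rank(commute) − rank(satisfaction): -1, 1, 1, 3, -4; Σd² = 28
ρ = 1 − 6Σd² / [n(n²−1)] = 1 − 6×28 / (5×24) = 1 − 168/120 ≈ -0.400

-0.400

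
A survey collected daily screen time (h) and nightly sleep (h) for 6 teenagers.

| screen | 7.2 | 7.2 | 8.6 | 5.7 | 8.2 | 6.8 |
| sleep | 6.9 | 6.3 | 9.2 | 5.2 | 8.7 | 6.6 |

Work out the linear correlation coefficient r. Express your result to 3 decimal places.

n = 6, Σx = 43.7, Σy = 42.9, Σx² = 323.61, Σy² = 318.23, Σxy = 320.02
nΣxy − ΣxΣy = 1920.12 − 1874.73 = 45.39
nΣx² − (Σx)² = 1941.66 − 1909.69 = 31.97; nΣy² − (Σy)² = 1909.38 − 1840.41 = 68.97
r = 45.39 / √(31.97 × 68.97) = 45.39 / 46.9571 ≈ 0.967

0.967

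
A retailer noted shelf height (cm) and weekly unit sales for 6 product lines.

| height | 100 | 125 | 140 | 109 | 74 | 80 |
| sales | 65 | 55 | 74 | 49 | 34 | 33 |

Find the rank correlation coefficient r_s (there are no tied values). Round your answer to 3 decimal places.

0.771

Rank height: 3, 5, 6, 4, 1, 2
Rank sales: 5, 4, 6, 3, 2, 1
d = rank(height) − rank(sales): -2, 1, 0, 1, -1, 1; Σd² = 8
ρ = 1 − 6Σd² / [n(n²−1)] = 1 − 6×8 / (6×35) = 1 − 48/210 ≈ 0.771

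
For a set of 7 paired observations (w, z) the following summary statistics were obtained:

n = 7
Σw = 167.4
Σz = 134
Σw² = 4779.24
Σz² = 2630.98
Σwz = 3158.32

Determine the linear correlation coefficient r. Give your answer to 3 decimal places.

r = (nΣwz − ΣwΣz) / √[(nΣw² − (Σw)²)(nΣz² − (Σz)²)]
Numerator: 7×3158.32 − 167.4×134 = -323.36
Denominator: √[(33454.68 − 28022.76)(18416.86 − 17956)] = √[5431.92 × 460.86] = 1582.1993
r = -323.36 / 1582.1993 ≈ -0.204

-0.204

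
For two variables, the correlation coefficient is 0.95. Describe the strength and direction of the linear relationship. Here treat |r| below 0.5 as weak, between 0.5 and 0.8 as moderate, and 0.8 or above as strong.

strong positive

r = 0.95 > 0 so the relationship is positive.
|r| = 0.95, which falls in the strong range.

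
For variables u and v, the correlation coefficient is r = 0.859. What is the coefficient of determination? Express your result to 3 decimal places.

r² = (0.859)² = 0.738

0.738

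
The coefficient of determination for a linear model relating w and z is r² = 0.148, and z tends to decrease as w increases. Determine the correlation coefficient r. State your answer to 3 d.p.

|r| = √0.148 = 0.385
The association is negative, so r = −0.385.

-0.385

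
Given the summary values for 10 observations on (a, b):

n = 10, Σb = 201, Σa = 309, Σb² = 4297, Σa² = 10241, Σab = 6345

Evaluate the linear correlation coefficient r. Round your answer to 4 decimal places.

0.3178

r = (nΣab − ΣaΣb) / √[(nΣa² − (Σa)²)(nΣb² − (Σb)²)]
Numerator: 10×6345 − 309×201 = 1341
Denominator: √[(102410 − 95481)(42970 − 40401)] = √[6929 × 2569] = 4219.0758
r = 1341 / 4219.0758 ≈ 0.3178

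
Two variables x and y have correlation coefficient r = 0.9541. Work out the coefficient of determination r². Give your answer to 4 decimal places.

r² = (0.9541)² = 0.9103

0.9103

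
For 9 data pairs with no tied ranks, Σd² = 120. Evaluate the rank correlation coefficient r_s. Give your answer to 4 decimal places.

0.0000

ρ = 1 − 6Σd² / [n(n²−1)] = 1 − 6×120 / (9×80)
  = 1 − 720/720 = 1 − 1.00000 ≈ 0.0000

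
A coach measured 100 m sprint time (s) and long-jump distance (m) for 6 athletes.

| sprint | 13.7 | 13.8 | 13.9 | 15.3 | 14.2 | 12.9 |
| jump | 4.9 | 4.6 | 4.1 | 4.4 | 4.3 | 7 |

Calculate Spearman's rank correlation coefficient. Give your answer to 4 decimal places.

Rank sprint: 2, 3, 4, 6, 5, 1
Rank jump: 5, 4, 1, 3, 2, 6
d = rank(sprint) − rank(jump): -3, -1, 3, 3, 3, -5; Σd² = 62
ρ = 1 − 6Σd² / [n(n²−1)] = 1 − 6×62 / (6×35) = 1 − 372/210 ≈ -0.7714

-0.7714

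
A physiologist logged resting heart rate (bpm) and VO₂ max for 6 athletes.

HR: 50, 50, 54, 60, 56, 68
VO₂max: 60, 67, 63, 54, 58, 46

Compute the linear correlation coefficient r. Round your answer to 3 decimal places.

n = 6, Σx = 338, Σy = 348, Σx² = 19276, Σy² = 20454, Σxy = 19368
nΣxy − ΣxΣy = 116208 − 117624 = -1416
nΣx² − (Σx)² = 115656 − 114244 = 1412; nΣy² − (Σy)² = 122724 − 121104 = 1620
r = -1416 / √(1412 × 1620) = -1416 / 1512.4285 ≈ -0.936

-0.936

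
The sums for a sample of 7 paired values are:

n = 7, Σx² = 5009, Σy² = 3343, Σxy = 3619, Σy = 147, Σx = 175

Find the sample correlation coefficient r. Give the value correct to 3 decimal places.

r = (nΣxy − ΣxΣy) / √[(nΣx² − (Σx)²)(nΣy² − (Σy)²)]
Numerator: 7×3619 − 175×147 = -392
Denominator: √[(35063 − 30625)(23401 − 21609)] = √[4438 × 1792] = 2820.0879
r = -392 / 2820.0879 ≈ -0.139

-0.139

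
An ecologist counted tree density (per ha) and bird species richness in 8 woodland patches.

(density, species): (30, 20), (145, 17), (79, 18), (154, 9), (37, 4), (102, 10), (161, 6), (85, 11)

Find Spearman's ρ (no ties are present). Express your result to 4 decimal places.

-0.4286

Rank density: 1, 6, 3, 7, 2, 5, 8, 4
Rank species: 8, 6, 7, 3, 1, 4, 2, 5
d = rank(density) − rank(species): -7, 0, -4, 4, 1, 1, 6, -1; Σd² = 120
ρ = 1 − 6Σd² / [n(n²−1)] = 1 − 6×120 / (8×63) = 1 − 720/504 ≈ -0.4286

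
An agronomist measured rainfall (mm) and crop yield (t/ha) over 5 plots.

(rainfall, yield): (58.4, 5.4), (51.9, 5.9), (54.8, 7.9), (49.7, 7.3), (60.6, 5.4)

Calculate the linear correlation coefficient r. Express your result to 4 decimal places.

-0.6048

n = 5, Σx = 275.4, Σy = 31.9, Σx² = 15249.66, Σy² = 208.83, Σxy = 1744.54
nΣxy − ΣxΣy = 8722.7 − 8785.26 = -62.56
nΣx² − (Σx)² = 76248.3 − 75845.16 = 403.14; nΣy² − (Σy)² = 1044.15 − 1017.61 = 26.54
r = -62.56 / √(403.14 × 26.54) = -62.56 / 103.4376 ≈ -0.6048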